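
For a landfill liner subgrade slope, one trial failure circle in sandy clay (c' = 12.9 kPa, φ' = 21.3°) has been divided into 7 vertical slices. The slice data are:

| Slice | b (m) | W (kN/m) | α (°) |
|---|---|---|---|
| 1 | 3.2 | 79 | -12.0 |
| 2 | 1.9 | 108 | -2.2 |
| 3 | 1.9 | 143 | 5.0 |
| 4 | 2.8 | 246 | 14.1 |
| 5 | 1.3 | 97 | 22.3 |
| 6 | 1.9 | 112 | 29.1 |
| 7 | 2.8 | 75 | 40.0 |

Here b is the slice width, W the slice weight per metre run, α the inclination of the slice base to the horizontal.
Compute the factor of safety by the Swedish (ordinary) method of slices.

FS = 2.81

Ordinary method of slices: FS = Σ[c'·Δl_i + (W_i cosα_i)·tanφ'] / Σ W_i sinα_i, with Δl_i = b_i / cosα_i.
Slice 1: Δl = 3.2/cos(-12.0°) = 3.271 m; N'_1 = 79·cos(-12.0°) = 77.3; c'Δl = 42.20; W sinα = -16.4
Slice 2: Δl = 1.9/cos(-2.2°) = 1.901 m; N'_2 = 108·cos(-2.2°) = 107.9; c'Δl = 24.53; W sinα = -4.1
Slice 3: Δl = 1.9/cos5.0° = 1.907 m; N'_3 = 143·cos5.0° = 142.5; c'Δl = 24.60; W sinα = 12.5
Slice 4: Δl = 2.8/cos14.1° = 2.887 m; N'_4 = 246·cos14.1° = 238.6; c'Δl = 37.24; W sinα = 59.9
Slice 5: Δl = 1.3/cos22.3° = 1.405 m; N'_5 = 97·cos22.3° = 89.7; c'Δl = 18.13; W sinα = 36.8
Slice 6: Δl = 1.9/cos29.1° = 2.174 m; N'_6 = 112·cos29.1° = 97.9; c'Δl = 28.05; W sinα = 54.5
Slice 7: Δl = 2.8/cos40.0° = 3.655 m; N'_7 = 75·cos40.0° = 57.5; c'Δl = 47.15; W sinα = 48.2
Σc'Δl = 221.9 kN/m; ΣN' = 811.3 kN/m; ΣW sinα = 191.3 kN/m
Resisting = 221.9 + 811.3·tan21.3° = 221.9 + 316.3 = 538.2 kN/m
FS = 538.2 / 191.3 = 2.813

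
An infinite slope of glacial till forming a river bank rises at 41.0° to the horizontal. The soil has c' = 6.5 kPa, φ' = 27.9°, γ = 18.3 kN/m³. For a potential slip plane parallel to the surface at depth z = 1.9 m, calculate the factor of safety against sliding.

FS = 0.99

For an infinite slope with a slip plane parallel to the surface (no pore pressure): FS = [c' + γz cos²β tanφ'] / [γz sinβ cosβ].
γz = 18.3·1.9 = 34.77 kN/m²
Numerator = 6.5 + 34.77·cos²41.0°·tan27.9° = 6.5 + 34.77·0.5696·0.5295 = 16.986 kPa
Denominator = 34.77·sin41.0°·cos41.0° = 34.77·0.6561·0.7547 = 17.216 kPa
FS = 16.986 / 17.216 = 0.987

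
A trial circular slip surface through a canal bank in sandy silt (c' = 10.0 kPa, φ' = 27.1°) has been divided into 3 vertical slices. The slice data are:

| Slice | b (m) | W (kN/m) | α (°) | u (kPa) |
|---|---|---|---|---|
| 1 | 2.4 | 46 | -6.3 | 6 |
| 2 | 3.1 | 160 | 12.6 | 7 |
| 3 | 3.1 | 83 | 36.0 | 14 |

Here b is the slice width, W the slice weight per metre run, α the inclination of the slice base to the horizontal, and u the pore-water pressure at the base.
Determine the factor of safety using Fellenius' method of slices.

Ordinary method of slices: FS = Σ[c'·Δl_i + (W_i cosα_i − u_i·Δl_i)·tanφ'] / Σ W_i sinα_i, with Δl_i = b_i / cosα_i.
Slice 1: Δl = 2.4/cos(-6.3°) = 2.415 m; N'_1 = 46·cos(-6.3°) − 6·2.415 = 31.2; c'Δl = 24.15; W sinα = -5.0
Slice 2: Δl = 3.1/cos12.6° = 3.177 m; N'_2 = 160·cos12.6° − 7·3.177 = 133.9; c'Δl = 31.77; W sinα = 34.9
Slice 3: Δl = 3.1/cos36.0° = 3.832 m; N'_3 = 83·cos36.0° − 14·3.832 = 13.5; c'Δl = 38.32; W sinα = 48.8
Σc'Δl = 94.2 kN/m; ΣN' = 178.6 kN/m; ΣW sinα = 78.6 kN/m
Resisting = 94.2 + 178.6·tan27.1° = 94.2 + 91.4 = 185.6 kN/m
FS = 185.6 / 78.6 = 2.361

FS = 2.36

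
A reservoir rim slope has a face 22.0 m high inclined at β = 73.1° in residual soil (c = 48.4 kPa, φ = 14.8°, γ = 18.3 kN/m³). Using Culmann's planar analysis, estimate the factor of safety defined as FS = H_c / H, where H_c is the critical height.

H_c = (4c/γ) · sinβ cosφ / [1 − cos(β − φ)]
    = (4·48.4/18.3) · sin73.1°·cos14.8° / [1 − cos58.3°]
    = 10.579 · 0.9251 / 0.4745 = 20.62 m
FS = H_c / H = 20.62 / 22.0 = 0.937

FS = 0.94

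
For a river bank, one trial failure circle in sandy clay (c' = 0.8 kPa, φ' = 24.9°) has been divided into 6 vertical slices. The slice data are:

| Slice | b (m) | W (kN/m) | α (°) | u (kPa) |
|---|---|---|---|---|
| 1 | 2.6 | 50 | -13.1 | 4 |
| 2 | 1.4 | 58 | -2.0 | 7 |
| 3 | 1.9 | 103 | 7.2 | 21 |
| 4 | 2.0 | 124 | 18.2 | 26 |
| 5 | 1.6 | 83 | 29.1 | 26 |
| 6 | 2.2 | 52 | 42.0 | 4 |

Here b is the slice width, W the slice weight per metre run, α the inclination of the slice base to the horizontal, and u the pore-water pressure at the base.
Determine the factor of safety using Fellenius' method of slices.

Ordinary method of slices: FS = Σ[c'·Δl_i + (W_i cosα_i − u_i·Δl_i)·tanφ'] / Σ W_i sinα_i, with Δl_i = b_i / cosα_i.
Slice 1: Δl = 2.6/cos(-13.1°) = 2.669 m; N'_1 = 50·cos(-13.1°) − 4·2.669 = 38.0; c'Δl = 2.14; W sinα = -11.3
Slice 2: Δl = 1.4/cos(-2.0°) = 1.401 m; N'_2 = 58·cos(-2.0°) − 7·1.401 = 48.2; c'Δl = 1.12; W sinα = -2.0
Slice 3: Δl = 1.9/cos7.2° = 1.915 m; N'_3 = 103·cos7.2° − 21·1.915 = 62.0; c'Δl = 1.53; W sinα = 12.9
Slice 4: Δl = 2.0/cos18.2° = 2.105 m; N'_4 = 124·cos18.2° − 26·2.105 = 63.1; c'Δl = 1.68; W sinα = 38.7
Slice 5: Δl = 1.6/cos29.1° = 1.831 m; N'_5 = 83·cos29.1° − 26·1.831 = 24.9; c'Δl = 1.46; W sinα = 40.4
Slice 6: Δl = 2.2/cos42.0° = 2.960 m; N'_6 = 52·cos42.0° − 4·2.960 = 26.8; c'Δl = 2.37; W sinα = 34.8
Σc'Δl = 10.3 kN/m; ΣN' = 262.9 kN/m; ΣW sinα = 113.4 kN/m
Resisting = 10.3 + 262.9·tan24.9° = 10.3 + 122.0 = 132.4 kN/m
FS = 132.4 / 113.4 = 1.167

FS = 1.17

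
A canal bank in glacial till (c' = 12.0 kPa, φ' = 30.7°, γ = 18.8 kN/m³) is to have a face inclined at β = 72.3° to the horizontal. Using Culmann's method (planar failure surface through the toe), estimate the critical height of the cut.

Culmann's analysis gives the critical failure plane at α_cr = (β + φ')/2 = (72.3 + 30.7)/2 = 51.5°, and the critical height
H_c = (4c'/γ) · sinβ cosφ' / [1 − cos(β − φ')]
    = (4·12.0/18.8) · sin72.3°·cos30.7° / [1 − cos(41.6°)]
    = 2.553 · 0.9527·0.8599 / [1 − 0.7478]
    = 2.553 · 0.8191 / 0.2522
    = 8.29 m

H_c = 8.29 m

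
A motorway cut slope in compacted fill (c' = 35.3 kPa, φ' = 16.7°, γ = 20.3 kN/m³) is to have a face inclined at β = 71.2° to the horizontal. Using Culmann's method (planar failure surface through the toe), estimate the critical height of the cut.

H_c = 15.04 m

Culmann's analysis gives the critical failure plane at α_cr = (β + φ')/2 = (71.2 + 16.7)/2 = 44.0°, and the critical height
H_c = (4c'/γ) · sinβ cosφ' / [1 − cos(β − φ')]
    = (4·35.3/20.3) · sin71.2°·cos16.7° / [1 − cos(54.5°)]
    = 6.956 · 0.9466·0.9578 / [1 − 0.5807]
    = 6.956 · 0.9067 / 0.4193
    = 15.04 m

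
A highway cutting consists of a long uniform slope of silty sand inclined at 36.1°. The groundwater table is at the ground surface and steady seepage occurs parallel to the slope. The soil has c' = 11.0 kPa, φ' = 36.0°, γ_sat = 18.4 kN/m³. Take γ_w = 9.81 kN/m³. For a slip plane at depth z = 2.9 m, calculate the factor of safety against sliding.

FS = 0.90

With seepage parallel to the slope and the water table at the surface, the effective normal stress on the slip plane uses the buoyant unit weight γ' = γ_sat − γ_w while the driving shear stress uses γ_sat:
FS = [c' + γ' z cos²β tanφ'] / [γ_sat z sinβ cosβ]
γ' = 18.4 − 9.81 = 8.59 kN/m³
Numerator = 11.0 + 8.59·2.9·cos²36.1°·tan36.0° = 11.0 + 8.59·2.9·0.6528·0.7265 = 22.816 kPa
Denominator = 18.4·2.9·sin36.1°·cos36.1° = 18.4·2.9·0.5892·0.8080 = 25.403 kPa
FS = 22.816 / 25.403 = 0.898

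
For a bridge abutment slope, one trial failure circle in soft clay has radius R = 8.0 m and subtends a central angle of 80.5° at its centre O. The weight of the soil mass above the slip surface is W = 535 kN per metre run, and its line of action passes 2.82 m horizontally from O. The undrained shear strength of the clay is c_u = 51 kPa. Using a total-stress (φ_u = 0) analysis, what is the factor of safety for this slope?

Taking moments about the centre O, the resisting moment is provided by the undrained shear strength acting along the arc:
Arc length L_a = R·θ = 8.0·(80.5°·π/180) = 8.0·1.4050 = 11.24 m
M_R = c_u·L_a·R = 51·11.24·8.0 = 4585.9 kN·m/m
M_D = W·d = 535·2.82 = 1508.7 kN·m/m
FS = M_R / M_D = 4585.9 / 1508.7 = 3.040

FS = 3.04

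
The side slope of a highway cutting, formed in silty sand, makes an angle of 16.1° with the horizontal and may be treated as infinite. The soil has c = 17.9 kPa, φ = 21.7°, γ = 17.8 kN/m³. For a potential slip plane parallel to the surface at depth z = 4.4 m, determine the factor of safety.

For an infinite slope with a slip plane parallel to the surface (no pore pressure): FS = [c + γz cos²β tanφ] / [γz sinβ cosβ].
γz = 17.8·4.4 = 78.32 kN/m²
Numerator = 17.9 + 78.32·cos²16.1°·tan21.7° = 17.9 + 78.32·0.9231·0.3979 = 46.670 kPa
Denominator = 78.32·sin16.1°·cos16.1° = 78.32·0.2773·0.9608 = 20.867 kPa
FS = 46.670 / 20.867 = 2.237

FS = 2.24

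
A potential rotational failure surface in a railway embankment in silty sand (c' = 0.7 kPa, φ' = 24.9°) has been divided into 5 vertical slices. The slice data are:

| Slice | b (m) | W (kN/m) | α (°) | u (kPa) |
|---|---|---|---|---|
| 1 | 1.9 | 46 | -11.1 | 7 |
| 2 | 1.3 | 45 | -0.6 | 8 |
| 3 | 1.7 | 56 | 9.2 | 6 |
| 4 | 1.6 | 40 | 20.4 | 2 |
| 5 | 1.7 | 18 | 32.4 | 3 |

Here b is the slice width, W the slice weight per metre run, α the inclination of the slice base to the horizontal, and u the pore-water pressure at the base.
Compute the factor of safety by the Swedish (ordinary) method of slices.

FS = 3.35

Ordinary method of slices: FS = Σ[c'·Δl_i + (W_i cosα_i − u_i·Δl_i)·tanφ'] / Σ W_i sinα_i, with Δl_i = b_i / cosα_i.
Slice 1: Δl = 1.9/cos(-11.1°) = 1.936 m; N'_1 = 46·cos(-11.1°) − 7·1.936 = 31.6; c'Δl = 1.36; W sinα = -8.9
Slice 2: Δl = 1.3/cos(-0.6°) = 1.300 m; N'_2 = 45·cos(-0.6°) − 8·1.300 = 34.6; c'Δl = 0.91; W sinα = -0.5
Slice 3: Δl = 1.7/cos9.2° = 1.722 m; N'_3 = 56·cos9.2° − 6·1.722 = 44.9; c'Δl = 1.21; W sinα = 9.0
Slice 4: Δl = 1.6/cos20.4° = 1.707 m; N'_4 = 40·cos20.4° − 2·1.707 = 34.1; c'Δl = 1.19; W sinα = 13.9
Slice 5: Δl = 1.7/cos32.4° = 2.013 m; N'_5 = 18·cos32.4° − 3·2.013 = 9.2; c'Δl = 1.41; W sinα = 9.6
Σc'Δl = 6.1 kN/m; ΣN' = 154.4 kN/m; ΣW sinα = 23.2 kN/m
Resisting = 6.1 + 154.4·tan24.9° = 6.1 + 71.7 = 77.7 kN/m
FS = 77.7 / 23.2 = 3.348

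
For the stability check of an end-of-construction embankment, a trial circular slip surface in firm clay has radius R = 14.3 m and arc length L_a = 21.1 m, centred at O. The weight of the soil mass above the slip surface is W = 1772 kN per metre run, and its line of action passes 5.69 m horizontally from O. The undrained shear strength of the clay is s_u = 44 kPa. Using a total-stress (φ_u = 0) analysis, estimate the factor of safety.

FS = 1.32

Taking moments about the centre O, the resisting moment is provided by the undrained shear strength acting along the arc:
M_R = s_u·L_a·R = 44·21.10·14.3 = 13276.1 kN·m/m
M_D = W·d = 1772·5.69 = 10082.7 kN·m/m
FS = M_R / M_D = 13276.1 / 10082.7 = 1.317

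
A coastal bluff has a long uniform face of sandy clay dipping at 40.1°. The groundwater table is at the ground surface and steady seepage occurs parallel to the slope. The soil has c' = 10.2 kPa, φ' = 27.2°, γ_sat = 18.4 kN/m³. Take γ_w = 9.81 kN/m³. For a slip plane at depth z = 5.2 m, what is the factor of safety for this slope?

FS = 0.50

With seepage parallel to the slope and the water table at the surface, the effective normal stress on the slip plane uses the buoyant unit weight γ' = γ_sat − γ_w while the driving shear stress uses γ_sat:
FS = [c' + γ' z cos²β tanφ'] / [γ_sat z sinβ cosβ]
γ' = 18.4 − 9.81 = 8.59 kN/m³
Numerator = 10.2 + 8.59·5.2·cos²40.1°·tan27.2° = 10.2 + 8.59·5.2·0.5851·0.5139 = 23.632 kPa
Denominator = 18.4·5.2·sin40.1°·cos40.1° = 18.4·5.2·0.6441·0.7649 = 47.142 kPa
FS = 23.632 / 47.142 = 0.501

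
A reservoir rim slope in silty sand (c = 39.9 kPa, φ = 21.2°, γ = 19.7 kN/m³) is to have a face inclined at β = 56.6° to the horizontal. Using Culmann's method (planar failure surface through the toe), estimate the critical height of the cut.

H_c = 34.11 m

Culmann's analysis gives the critical failure plane at α_cr = (β + φ)/2 = (56.6 + 21.2)/2 = 38.9°, and the critical height
H_c = (4c/γ) · sinβ cosφ / [1 − cos(β − φ)]
    = (4·39.9/19.7) · sin56.6°·cos21.2° / [1 − cos(35.4°)]
    = 8.102 · 0.8348·0.9323 / [1 − 0.8151]
    = 8.102 · 0.7783 / 0.1849
    = 34.11 m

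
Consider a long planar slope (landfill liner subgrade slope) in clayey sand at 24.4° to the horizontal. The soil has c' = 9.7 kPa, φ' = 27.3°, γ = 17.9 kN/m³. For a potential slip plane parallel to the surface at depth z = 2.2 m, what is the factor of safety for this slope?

For an infinite slope with a slip plane parallel to the surface (no pore pressure): FS = [c' + γz cos²β tanφ'] / [γz sinβ cosβ].
γz = 17.9·2.2 = 39.38 kN/m²
Numerator = 9.7 + 39.38·cos²24.4°·tan27.3° = 9.7 + 39.38·0.8293·0.5161 = 26.557 kPa
Denominator = 39.38·sin24.4°·cos24.4° = 39.38·0.4131·0.9107 = 14.815 kPa
FS = 26.557 / 14.815 = 1.793

FS = 1.79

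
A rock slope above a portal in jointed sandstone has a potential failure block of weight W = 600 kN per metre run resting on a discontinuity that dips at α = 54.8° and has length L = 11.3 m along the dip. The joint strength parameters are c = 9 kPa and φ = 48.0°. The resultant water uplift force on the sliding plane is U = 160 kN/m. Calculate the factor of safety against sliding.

FS = 0.63

Resolving the block weight along and normal to the plane and applying the Mohr–Coulomb strength on the joint:
N' = W cosα − U = 600·cos54.8° − 160 = 185.9 kN/m
Driving force T = W sinα = 600·sin54.8° = 490.3 kN/m
Resisting force R = c·L + N'·tanφ = 9·11.3 + 185.9·tan48.0° = 101.7 + 206.4 = 308.1 kN/m
FS = R / T = 308.1 / 490.3 = 0.628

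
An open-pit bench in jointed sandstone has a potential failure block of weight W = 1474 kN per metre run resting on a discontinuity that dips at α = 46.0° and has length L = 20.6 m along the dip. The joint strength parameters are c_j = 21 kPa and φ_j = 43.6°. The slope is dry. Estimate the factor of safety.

FS = 1.33

Resolving the block weight along and normal to the plane and applying the Mohr–Coulomb strength on the joint:
N' = W cosα = 1474·cos46.0° = 1023.9 kN/m
Driving force T = W sinα = 1474·sin46.0° = 1060.3 kN/m
Resisting force R = c_j·L + N'·tanφ_j = 21·20.6 + 1023.9·tan43.6° = 432.6 + 975.1 = 1407.7 kN/m
FS = R / T = 1407.7 / 1060.3 = 1.328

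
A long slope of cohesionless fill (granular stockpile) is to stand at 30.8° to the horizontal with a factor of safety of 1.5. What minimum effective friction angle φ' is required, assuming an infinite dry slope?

φ' = 41.8°

FS = tanφ'/tanβ ⇒ tanφ' = FS · tanβ = 1.5 · tan30.8° = 0.8942
φ' = arctan(0.8942) = 41.80°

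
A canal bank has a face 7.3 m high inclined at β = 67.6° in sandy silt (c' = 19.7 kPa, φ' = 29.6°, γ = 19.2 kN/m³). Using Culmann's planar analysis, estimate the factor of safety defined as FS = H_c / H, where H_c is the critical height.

H_c = (4c'/γ) · sinβ cosφ' / [1 − cos(β − φ')]
    = (4·19.7/19.2) · sin67.6°·cos29.6° / [1 − cos38.0°]
    = 4.104 · 0.8039 / 0.2120 = 15.56 m
FS = H_c / H = 15.56 / 7.3 = 2.132

FS = 2.13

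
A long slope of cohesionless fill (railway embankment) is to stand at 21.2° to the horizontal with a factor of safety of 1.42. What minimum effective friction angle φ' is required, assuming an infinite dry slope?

φ' = 28.8°

FS = tanφ'/tanβ ⇒ tanφ' = FS · tanβ = 1.42 · tan21.2° = 0.5508
φ' = arctan(0.5508) = 28.85°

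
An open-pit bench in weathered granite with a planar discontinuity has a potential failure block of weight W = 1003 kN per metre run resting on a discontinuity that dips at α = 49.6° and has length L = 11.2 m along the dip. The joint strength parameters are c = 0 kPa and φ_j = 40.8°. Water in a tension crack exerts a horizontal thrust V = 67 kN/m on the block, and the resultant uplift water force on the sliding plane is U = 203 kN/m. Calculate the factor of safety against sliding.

FS = 0.42

Resolving the block weight along and normal to the plane and applying the Mohr–Coulomb strength on the joint:
N' = W cosα − U − V sinα = 1003·cos49.6° − 203 − 67·sin49.6° = 396.0 kN/m
Driving force T = W sinα + V cosα = 1003·sin49.6° + 67·cos49.6° = 807.2 kN/m
Resisting force R = c·L + N'·tanφ_j = 0·11.2 + 396.0·tan40.8° = 0.0 + 341.9 = 341.9 kN/m
FS = R / T = 341.9 / 807.2 = 0.423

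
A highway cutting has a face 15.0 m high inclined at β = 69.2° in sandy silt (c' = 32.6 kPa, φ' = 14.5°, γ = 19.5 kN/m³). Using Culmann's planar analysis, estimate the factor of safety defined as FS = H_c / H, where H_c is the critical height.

FS = 0.96

H_c = (4c'/γ) · sinβ cosφ' / [1 − cos(β − φ')]
    = (4·32.6/19.5) · sin69.2°·cos14.5° / [1 − cos54.7°]
    = 6.687 · 0.9050 / 0.4221 = 14.34 m
FS = H_c / H = 14.34 / 15.0 = 0.956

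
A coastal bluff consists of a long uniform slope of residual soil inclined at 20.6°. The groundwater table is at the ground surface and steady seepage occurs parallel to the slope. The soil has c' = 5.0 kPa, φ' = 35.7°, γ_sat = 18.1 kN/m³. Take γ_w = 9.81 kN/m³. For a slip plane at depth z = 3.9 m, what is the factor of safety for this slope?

FS = 1.09

With seepage parallel to the slope and the water table at the surface, the effective normal stress on the slip plane uses the buoyant unit weight γ' = γ_sat − γ_w while the driving shear stress uses γ_sat:
FS = [c' + γ' z cos²β tanφ'] / [γ_sat z sinβ cosβ]
γ' = 18.1 − 9.81 = 8.29 kN/m³
Numerator = 5.0 + 8.29·3.9·cos²20.6°·tan35.7° = 5.0 + 8.29·3.9·0.8762·0.7186 = 25.356 kPa
Denominator = 18.1·3.9·sin20.6°·cos20.6° = 18.1·3.9·0.3518·0.9361 = 23.248 kPa
FS = 25.356 / 23.248 = 1.091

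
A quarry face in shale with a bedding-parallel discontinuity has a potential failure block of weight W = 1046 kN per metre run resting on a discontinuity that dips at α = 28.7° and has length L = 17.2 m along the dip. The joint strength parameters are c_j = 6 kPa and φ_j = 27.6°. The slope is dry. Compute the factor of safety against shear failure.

Resolving the block weight along and normal to the plane and applying the Mohr–Coulomb strength on the joint:
N' = W cosα = 1046·cos28.7° = 917.5 kN/m
Driving force T = W sinα = 1046·sin28.7° = 502.3 kN/m
Resisting force R = c_j·L + N'·tanφ_j = 6·17.2 + 917.5·tan27.6° = 103.2 + 479.7 = 582.9 kN/m
FS = R / T = 582.9 / 502.3 = 1.160

FS = 1.16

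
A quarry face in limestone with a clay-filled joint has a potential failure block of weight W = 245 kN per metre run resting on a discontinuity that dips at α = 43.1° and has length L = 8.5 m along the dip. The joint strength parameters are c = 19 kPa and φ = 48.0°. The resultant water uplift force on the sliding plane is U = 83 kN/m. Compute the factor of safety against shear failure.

FS = 1.60

Resolving the block weight along and normal to the plane and applying the Mohr–Coulomb strength on the joint:
N' = W cosα − U = 245·cos43.1° − 83 = 95.9 kN/m
Driving force T = W sinα = 245·sin43.1° = 167.4 kN/m
Resisting force R = c·L + N'·tanφ = 19·8.5 + 95.9·tan48.0° = 161.5 + 106.5 = 268.0 kN/m
FS = R / T = 268.0 / 167.4 = 1.601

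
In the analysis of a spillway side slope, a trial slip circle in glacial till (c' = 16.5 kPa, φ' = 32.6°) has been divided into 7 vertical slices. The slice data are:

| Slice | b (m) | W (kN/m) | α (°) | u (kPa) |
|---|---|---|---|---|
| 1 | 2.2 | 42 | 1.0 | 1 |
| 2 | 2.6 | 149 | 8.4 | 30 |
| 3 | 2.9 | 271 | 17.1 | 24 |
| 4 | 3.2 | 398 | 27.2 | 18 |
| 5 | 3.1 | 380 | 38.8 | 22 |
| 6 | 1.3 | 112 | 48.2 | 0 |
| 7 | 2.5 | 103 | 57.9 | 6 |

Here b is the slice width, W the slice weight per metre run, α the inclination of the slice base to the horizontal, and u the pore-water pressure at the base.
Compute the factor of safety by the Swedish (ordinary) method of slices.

FS = 1.35

Ordinary method of slices: FS = Σ[c'·Δl_i + (W_i cosα_i − u_i·Δl_i)·tanφ'] / Σ W_i sinα_i, with Δl_i = b_i / cosα_i.
Slice 1: Δl = 2.2/cos1.0° = 2.200 m; N'_1 = 42·cos1.0° − 1·2.200 = 39.8; c'Δl = 36.31; W sinα = 0.7
Slice 2: Δl = 2.6/cos8.4° = 2.628 m; N'_2 = 149·cos8.4° − 30·2.628 = 68.6; c'Δl = 43.37; W sinα = 21.8
Slice 3: Δl = 2.9/cos17.1° = 3.034 m; N'_3 = 271·cos17.1° − 24·3.034 = 186.2; c'Δl = 50.06; W sinα = 79.7
Slice 4: Δl = 3.2/cos27.2° = 3.598 m; N'_4 = 398·cos27.2° − 18·3.598 = 289.2; c'Δl = 59.36; W sinα = 181.9
Slice 5: Δl = 3.1/cos38.8° = 3.978 m; N'_5 = 380·cos38.8° − 22·3.978 = 208.6; c'Δl = 65.63; W sinα = 238.1
Slice 6: Δl = 1.3/cos48.2° = 1.950 m; N'_6 = 112·cos48.2° − 0·1.950 = 74.7; c'Δl = 32.18; W sinα = 83.5
Slice 7: Δl = 2.5/cos57.9° = 4.705 m; N'_7 = 103·cos57.9° − 6·4.705 = 26.5; c'Δl = 77.63; W sinα = 87.3
Σc'Δl = 364.5 kN/m; ΣN' = 893.6 kN/m; ΣW sinα = 693.0 kN/m
Resisting = 364.5 + 893.6·tan32.6° = 364.5 + 571.5 = 936.0 kN/m
FS = 936.0 / 693.0 = 1.351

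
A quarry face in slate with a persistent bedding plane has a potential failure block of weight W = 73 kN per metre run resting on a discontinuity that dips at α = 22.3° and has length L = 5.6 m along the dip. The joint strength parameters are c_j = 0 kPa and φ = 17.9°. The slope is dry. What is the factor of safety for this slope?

Resolving the block weight along and normal to the plane and applying the Mohr–Coulomb strength on the joint:
N' = W cosα = 73·cos22.3° = 67.5 kN/m
Driving force T = W sinα = 73·sin22.3° = 27.7 kN/m
Resisting force R = c_j·L + N'·tanφ = 0·5.6 + 67.5·tan17.9° = 0.0 + 21.8 = 21.8 kN/m
FS = R / T = 21.8 / 27.7 = 0.788

FS = 0.79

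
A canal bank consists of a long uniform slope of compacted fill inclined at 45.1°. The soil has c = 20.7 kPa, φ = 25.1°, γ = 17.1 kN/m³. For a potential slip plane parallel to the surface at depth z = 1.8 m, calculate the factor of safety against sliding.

FS = 1.81

For an infinite slope with a slip plane parallel to the surface (no pore pressure): FS = [c + γz cos²β tanφ] / [γz sinβ cosβ].
γz = 17.1·1.8 = 30.78 kN/m²
Numerator = 20.7 + 30.78·cos²45.1°·tan25.1° = 20.7 + 30.78·0.4983·0.4684 = 27.884 kPa
Denominator = 30.78·sin45.1°·cos45.1° = 30.78·0.7083·0.7059 = 15.390 kPa
FS = 27.884 / 15.390 = 1.812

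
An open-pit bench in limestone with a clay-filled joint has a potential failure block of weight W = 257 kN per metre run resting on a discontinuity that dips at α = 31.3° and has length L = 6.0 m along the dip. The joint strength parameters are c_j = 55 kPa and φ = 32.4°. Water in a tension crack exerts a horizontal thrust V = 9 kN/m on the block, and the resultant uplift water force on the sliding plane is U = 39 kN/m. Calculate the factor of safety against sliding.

Resolving the block weight along and normal to the plane and applying the Mohr–Coulomb strength on the joint:
N' = W cosα − U − V sinα = 257·cos31.3° − 39 − 9·sin31.3° = 175.9 kN/m
Driving force T = W sinα + V cosα = 257·sin31.3° + 9·cos31.3° = 141.2 kN/m
Resisting force R = c_j·L + N'·tanφ = 55·6.0 + 175.9·tan32.4° = 330.0 + 111.6 = 441.6 kN/m
FS = R / T = 441.6 / 141.2 = 3.128

FS = 3.13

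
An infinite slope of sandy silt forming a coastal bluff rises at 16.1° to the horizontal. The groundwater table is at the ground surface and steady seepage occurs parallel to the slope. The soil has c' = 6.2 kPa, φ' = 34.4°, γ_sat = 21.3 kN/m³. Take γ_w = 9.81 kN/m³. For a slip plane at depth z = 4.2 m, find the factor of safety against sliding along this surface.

With seepage parallel to the slope and the water table at the surface, the effective normal stress on the slip plane uses the buoyant unit weight γ' = γ_sat − γ_w while the driving shear stress uses γ_sat:
FS = [c' + γ' z cos²β tanφ'] / [γ_sat z sinβ cosβ]
γ' = 21.3 − 9.81 = 11.49 kN/m³
Numerator = 6.2 + 11.49·4.2·cos²16.1°·tan34.4° = 6.2 + 11.49·4.2·0.9231·0.6847 = 36.702 kPa
Denominator = 21.3·4.2·sin16.1°·cos16.1° = 21.3·4.2·0.2773·0.9608 = 23.836 kPa
FS = 36.702 / 23.836 = 1.540

FS = 1.54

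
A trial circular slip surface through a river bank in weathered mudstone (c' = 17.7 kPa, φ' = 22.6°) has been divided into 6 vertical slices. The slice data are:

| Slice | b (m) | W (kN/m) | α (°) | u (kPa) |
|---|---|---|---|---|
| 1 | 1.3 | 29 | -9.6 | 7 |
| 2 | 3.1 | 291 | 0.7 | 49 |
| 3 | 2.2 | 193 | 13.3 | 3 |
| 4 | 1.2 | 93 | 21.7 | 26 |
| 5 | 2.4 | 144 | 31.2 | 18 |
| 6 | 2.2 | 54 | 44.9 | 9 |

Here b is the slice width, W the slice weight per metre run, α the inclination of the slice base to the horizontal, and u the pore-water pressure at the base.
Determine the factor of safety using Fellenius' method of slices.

Ordinary method of slices: FS = Σ[c'·Δl_i + (W_i cosα_i − u_i·Δl_i)·tanφ'] / Σ W_i sinα_i, with Δl_i = b_i / cosα_i.
Slice 1: Δl = 1.3/cos(-9.6°) = 1.318 m; N'_1 = 29·cos(-9.6°) − 7·1.318 = 19.4; c'Δl = 23.34; W sinα = -4.8
Slice 2: Δl = 3.1/cos0.7° = 3.100 m; N'_2 = 291·cos0.7° − 49·3.100 = 139.1; c'Δl = 54.87; W sinα = 3.6
Slice 3: Δl = 2.2/cos13.3° = 2.261 m; N'_3 = 193·cos13.3° − 3·2.261 = 181.0; c'Δl = 40.01; W sinα = 44.4
Slice 4: Δl = 1.2/cos21.7° = 1.292 m; N'_4 = 93·cos21.7° − 26·1.292 = 52.8; c'Δl = 22.86; W sinα = 34.4
Slice 5: Δl = 2.4/cos31.2° = 2.806 m; N'_5 = 144·cos31.2° − 18·2.806 = 72.7; c'Δl = 49.66; W sinα = 74.6
Slice 6: Δl = 2.2/cos44.9° = 3.106 m; N'_6 = 54·cos44.9° − 9·3.106 = 10.3; c'Δl = 54.97; W sinα = 38.1
Σc'Δl = 245.7 kN/m; ΣN' = 475.3 kN/m; ΣW sinα = 190.2 kN/m
Resisting = 245.7 + 475.3·tan22.6° = 245.7 + 197.8 = 443.6 kN/m
FS = 443.6 / 190.2 = 2.332

FS = 2.33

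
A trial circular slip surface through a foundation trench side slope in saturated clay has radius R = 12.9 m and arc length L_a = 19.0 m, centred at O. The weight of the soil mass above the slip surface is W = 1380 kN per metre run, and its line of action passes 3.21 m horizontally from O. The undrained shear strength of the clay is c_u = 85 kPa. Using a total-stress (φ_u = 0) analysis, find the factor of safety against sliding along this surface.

Taking moments about the centre O, the resisting moment is provided by the undrained shear strength acting along the arc:
M_R = c_u·L_a·R = 85·19.00·12.9 = 20833.5 kN·m/m
M_D = W·d = 1380·3.21 = 4429.8 kN·m/m
FS = M_R / M_D = 20833.5 / 4429.8 = 4.703

FS = 4.70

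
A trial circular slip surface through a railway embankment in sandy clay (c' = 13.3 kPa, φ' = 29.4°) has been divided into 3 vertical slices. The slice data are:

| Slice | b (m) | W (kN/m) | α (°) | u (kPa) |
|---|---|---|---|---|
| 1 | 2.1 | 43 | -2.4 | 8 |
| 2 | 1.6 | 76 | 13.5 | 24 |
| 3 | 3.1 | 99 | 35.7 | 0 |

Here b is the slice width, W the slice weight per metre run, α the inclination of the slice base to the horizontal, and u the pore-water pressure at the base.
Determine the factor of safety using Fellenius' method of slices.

Ordinary method of slices: FS = Σ[c'·Δl_i + (W_i cosα_i − u_i·Δl_i)·tanφ'] / Σ W_i sinα_i, with Δl_i = b_i / cosα_i.
Slice 1: Δl = 2.1/cos(-2.4°) = 2.102 m; N'_1 = 43·cos(-2.4°) − 8·2.102 = 26.1; c'Δl = 27.95; W sinα = -1.8
Slice 2: Δl = 1.6/cos13.5° = 1.645 m; N'_2 = 76·cos13.5° − 24·1.645 = 34.4; c'Δl = 21.88; W sinα = 17.7
Slice 3: Δl = 3.1/cos35.7° = 3.817 m; N'_3 = 99·cos35.7° − 0·3.817 = 80.4; c'Δl = 50.77; W sinα = 57.8
Σc'Δl = 100.6 kN/m; ΣN' = 141.0 kN/m; ΣW sinα = 73.7 kN/m
Resisting = 100.6 + 141.0·tan29.4° = 100.6 + 79.4 = 180.0 kN/m
FS = 180.0 / 73.7 = 2.442

FS = 2.44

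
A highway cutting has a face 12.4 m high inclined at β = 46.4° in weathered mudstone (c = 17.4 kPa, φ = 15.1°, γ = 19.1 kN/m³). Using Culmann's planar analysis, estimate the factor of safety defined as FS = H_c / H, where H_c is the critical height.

H_c = (4c/γ) · sinβ cosφ / [1 − cos(β − φ)]
    = (4·17.4/19.1) · sin46.4°·cos15.1° / [1 − cos31.3°]
    = 3.644 · 0.6992 / 0.1455 = 17.51 m
FS = H_c / H = 17.51 / 12.4 = 1.412

FS = 1.41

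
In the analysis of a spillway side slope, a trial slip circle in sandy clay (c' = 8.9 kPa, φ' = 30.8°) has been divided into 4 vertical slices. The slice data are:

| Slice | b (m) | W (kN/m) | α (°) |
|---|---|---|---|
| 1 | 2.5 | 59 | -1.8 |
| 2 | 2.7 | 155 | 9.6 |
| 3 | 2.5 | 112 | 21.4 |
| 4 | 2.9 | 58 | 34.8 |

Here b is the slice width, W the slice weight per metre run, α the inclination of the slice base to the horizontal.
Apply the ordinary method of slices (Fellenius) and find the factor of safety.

Ordinary method of slices: FS = Σ[c'·Δl_i + (W_i cosα_i)·tanφ'] / Σ W_i sinα_i, with Δl_i = b_i / cosα_i.
Slice 1: Δl = 2.5/cos(-1.8°) = 2.501 m; N'_1 = 59·cos(-1.8°) = 59.0; c'Δl = 22.26; W sinα = -1.9
Slice 2: Δl = 2.7/cos9.6° = 2.738 m; N'_2 = 155·cos9.6° = 152.8; c'Δl = 24.37; W sinα = 25.8
Slice 3: Δl = 2.5/cos21.4° = 2.685 m; N'_3 = 112·cos21.4° = 104.3; c'Δl = 23.90; W sinα = 40.9
Slice 4: Δl = 2.9/cos34.8° = 3.532 m; N'_4 = 58·cos34.8° = 47.6; c'Δl = 31.43; W sinα = 33.1
Σc'Δl = 102.0 kN/m; ΣN' = 363.7 kN/m; ΣW sinα = 98.0 kN/m
Resisting = 102.0 + 363.7·tan30.8° = 102.0 + 216.8 = 318.8 kN/m
FS = 318.8 / 98.0 = 3.254

FS = 3.25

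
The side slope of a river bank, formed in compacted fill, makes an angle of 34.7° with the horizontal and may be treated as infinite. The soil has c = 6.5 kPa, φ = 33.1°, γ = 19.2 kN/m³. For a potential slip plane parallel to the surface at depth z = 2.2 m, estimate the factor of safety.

For an infinite slope with a slip plane parallel to the surface (no pore pressure): FS = [c + γz cos²β tanφ] / [γz sinβ cosβ].
γz = 19.2·2.2 = 42.24 kN/m²
Numerator = 6.5 + 42.24·cos²34.7°·tan33.1° = 6.5 + 42.24·0.6759·0.6519 = 25.112 kPa
Denominator = 42.24·sin34.7°·cos34.7° = 42.24·0.5693·0.8221 = 19.770 kPa
FS = 25.112 / 19.770 = 1.270

FS = 1.27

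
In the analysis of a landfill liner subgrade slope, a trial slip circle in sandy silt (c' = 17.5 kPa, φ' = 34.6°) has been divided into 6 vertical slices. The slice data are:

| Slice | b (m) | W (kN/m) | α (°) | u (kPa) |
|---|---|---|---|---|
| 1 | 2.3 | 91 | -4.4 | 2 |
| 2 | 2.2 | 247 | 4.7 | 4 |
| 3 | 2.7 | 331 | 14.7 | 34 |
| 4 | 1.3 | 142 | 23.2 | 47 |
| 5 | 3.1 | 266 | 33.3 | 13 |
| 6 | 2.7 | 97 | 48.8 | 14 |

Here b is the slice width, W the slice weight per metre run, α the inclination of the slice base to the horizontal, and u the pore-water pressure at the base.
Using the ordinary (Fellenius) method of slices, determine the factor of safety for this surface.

Ordinary method of slices: FS = Σ[c'·Δl_i + (W_i cosα_i − u_i·Δl_i)·tanφ'] / Σ W_i sinα_i, with Δl_i = b_i / cosα_i.
Slice 1: Δl = 2.3/cos(-4.4°) = 2.307 m; N'_1 = 91·cos(-4.4°) − 2·2.307 = 86.1; c'Δl = 40.37; W sinα = -7.0
Slice 2: Δl = 2.2/cos4.7° = 2.207 m; N'_2 = 247·cos4.7° − 4·2.207 = 237.3; c'Δl = 38.63; W sinα = 20.2
Slice 3: Δl = 2.7/cos14.7° = 2.791 m; N'_3 = 331·cos14.7° − 34·2.791 = 225.3; c'Δl = 48.85; W sinα = 84.0
Slice 4: Δl = 1.3/cos23.2° = 1.414 m; N'_4 = 142·cos23.2° − 47·1.414 = 64.0; c'Δl = 24.75; W sinα = 55.9
Slice 5: Δl = 3.1/cos33.3° = 3.709 m; N'_5 = 266·cos33.3° − 13·3.709 = 174.1; c'Δl = 64.91; W sinα = 146.0
Slice 6: Δl = 2.7/cos48.8° = 4.099 m; N'_6 = 97·cos48.8° − 14·4.099 = 6.5; c'Δl = 71.73; W sinα = 73.0
Σc'Δl = 289.2 kN/m; ΣN' = 793.4 kN/m; ΣW sinα = 372.2 kN/m
Resisting = 289.2 + 793.4·tan34.6° = 289.2 + 547.3 = 836.6 kN/m
FS = 836.6 / 372.2 = 2.247

FS = 2.25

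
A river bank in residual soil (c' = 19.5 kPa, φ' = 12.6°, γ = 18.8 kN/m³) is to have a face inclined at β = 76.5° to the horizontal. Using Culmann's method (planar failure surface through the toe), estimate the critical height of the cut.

H_c = 7.03 m

Culmann's analysis gives the critical failure plane at α_cr = (β + φ')/2 = (76.5 + 12.6)/2 = 44.5°, and the critical height
H_c = (4c'/γ) · sinβ cosφ' / [1 − cos(β − φ')]
    = (4·19.5/18.8) · sin76.5°·cos12.6° / [1 − cos(63.9°)]
    = 4.149 · 0.9724·0.9759 / [1 − 0.4399]
    = 4.149 · 0.9490 / 0.5601
    = 7.03 m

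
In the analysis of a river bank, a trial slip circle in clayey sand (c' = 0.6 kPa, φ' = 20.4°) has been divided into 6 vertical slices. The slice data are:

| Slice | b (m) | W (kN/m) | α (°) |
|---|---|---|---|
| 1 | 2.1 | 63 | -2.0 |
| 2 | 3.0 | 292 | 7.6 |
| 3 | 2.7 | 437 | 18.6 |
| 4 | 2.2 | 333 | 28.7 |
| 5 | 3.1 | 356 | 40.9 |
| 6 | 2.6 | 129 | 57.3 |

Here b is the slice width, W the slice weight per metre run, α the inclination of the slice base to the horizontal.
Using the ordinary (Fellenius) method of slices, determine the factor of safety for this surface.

Ordinary method of slices: FS = Σ[c'·Δl_i + (W_i cosα_i)·tanφ'] / Σ W_i sinα_i, with Δl_i = b_i / cosα_i.
Slice 1: Δl = 2.1/cos(-2.0°) = 2.101 m; N'_1 = 63·cos(-2.0°) = 63.0; c'Δl = 1.26; W sinα = -2.2
Slice 2: Δl = 3.0/cos7.6° = 3.027 m; N'_2 = 292·cos7.6° = 289.4; c'Δl = 1.82; W sinα = 38.6
Slice 3: Δl = 2.7/cos18.6° = 2.849 m; N'_3 = 437·cos18.6° = 414.2; c'Δl = 1.71; W sinα = 139.4
Slice 4: Δl = 2.2/cos28.7° = 2.508 m; N'_4 = 333·cos28.7° = 292.1; c'Δl = 1.50; W sinα = 159.9
Slice 5: Δl = 3.1/cos40.9° = 4.101 m; N'_5 = 356·cos40.9° = 269.1; c'Δl = 2.46; W sinα = 233.1
Slice 6: Δl = 2.6/cos57.3° = 4.813 m; N'_6 = 129·cos57.3° = 69.7; c'Δl = 2.89; W sinα = 108.6
Σc'Δl = 11.6 kN/m; ΣN' = 1397.4 kN/m; ΣW sinα = 677.4 kN/m
Resisting = 11.6 + 1397.4·tan20.4° = 11.6 + 519.7 = 531.3 kN/m
FS = 531.3 / 677.4 = 0.784

FS = 0.78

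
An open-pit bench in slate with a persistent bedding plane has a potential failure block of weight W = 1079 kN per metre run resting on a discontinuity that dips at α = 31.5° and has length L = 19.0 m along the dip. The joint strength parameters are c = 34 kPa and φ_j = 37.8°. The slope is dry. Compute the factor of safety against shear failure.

Resolving the block weight along and normal to the plane and applying the Mohr–Coulomb strength on the joint:
N' = W cosα = 1079·cos31.5° = 920.0 kN/m
Driving force T = W sinα = 1079·sin31.5° = 563.8 kN/m
Resisting force R = c·L + N'·tanφ_j = 34·19.0 + 920.0·tan37.8° = 646.0 + 713.6 = 1359.6 kN/m
FS = R / T = 1359.6 / 563.8 = 2.412

FS = 2.41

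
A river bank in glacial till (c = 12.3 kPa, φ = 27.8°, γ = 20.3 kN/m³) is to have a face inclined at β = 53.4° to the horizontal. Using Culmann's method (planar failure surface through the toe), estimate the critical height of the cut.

Culmann's analysis gives the critical failure plane at α_cr = (β + φ)/2 = (53.4 + 27.8)/2 = 40.6°, and the critical height
H_c = (4c/γ) · sinβ cosφ / [1 − cos(β − φ)]
    = (4·12.3/20.3) · sin53.4°·cos27.8° / [1 − cos(25.6°)]
    = 2.424 · 0.8028·0.8846 / [1 − 0.9018]
    = 2.424 · 0.7102 / 0.0982
    = 17.53 m

H_c = 17.53 m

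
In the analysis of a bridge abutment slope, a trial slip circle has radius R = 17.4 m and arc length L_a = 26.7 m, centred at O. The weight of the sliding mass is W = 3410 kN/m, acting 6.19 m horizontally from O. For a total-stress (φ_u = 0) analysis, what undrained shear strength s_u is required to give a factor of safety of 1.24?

FS = s_u·L_a·R / (W·d), so s_u = FS·W·d / (L_a·R).
s_u = 1.24·3410·6.19 / (26.70·17.4) = 26173.8 / 464.58 = 56.34 kPa

s_u = 56.3 kPa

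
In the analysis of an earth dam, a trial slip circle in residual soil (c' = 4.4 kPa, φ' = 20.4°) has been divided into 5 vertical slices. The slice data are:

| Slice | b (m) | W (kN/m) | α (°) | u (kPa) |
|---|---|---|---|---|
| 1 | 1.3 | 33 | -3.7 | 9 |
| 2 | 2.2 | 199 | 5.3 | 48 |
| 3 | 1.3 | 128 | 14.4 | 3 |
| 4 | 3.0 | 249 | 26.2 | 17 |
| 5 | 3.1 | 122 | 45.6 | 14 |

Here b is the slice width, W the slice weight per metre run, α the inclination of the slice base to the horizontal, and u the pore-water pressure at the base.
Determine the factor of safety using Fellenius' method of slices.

FS = 0.87

Ordinary method of slices: FS = Σ[c'·Δl_i + (W_i cosα_i − u_i·Δl_i)·tanφ'] / Σ W_i sinα_i, with Δl_i = b_i / cosα_i.
Slice 1: Δl = 1.3/cos(-3.7°) = 1.303 m; N'_1 = 33·cos(-3.7°) − 9·1.303 = 21.2; c'Δl = 5.73; W sinα = -2.1
Slice 2: Δl = 2.2/cos5.3° = 2.209 m; N'_2 = 199·cos5.3° − 48·2.209 = 92.1; c'Δl = 9.72; W sinα = 18.4
Slice 3: Δl = 1.3/cos14.4° = 1.342 m; N'_3 = 128·cos14.4° − 3·1.342 = 120.0; c'Δl = 5.91; W sinα = 31.8
Slice 4: Δl = 3.0/cos26.2° = 3.344 m; N'_4 = 249·cos26.2° − 17·3.344 = 166.6; c'Δl = 14.71; W sinα = 109.9
Slice 5: Δl = 3.1/cos45.6° = 4.431 m; N'_5 = 122·cos45.6° − 14·4.431 = 23.3; c'Δl = 19.50; W sinα = 87.2
Σc'Δl = 55.6 kN/m; ΣN' = 423.2 kN/m; ΣW sinα = 245.2 kN/m
Resisting = 55.6 + 423.2·tan20.4° = 55.6 + 157.4 = 212.9 kN/m
FS = 212.9 / 245.2 = 0.868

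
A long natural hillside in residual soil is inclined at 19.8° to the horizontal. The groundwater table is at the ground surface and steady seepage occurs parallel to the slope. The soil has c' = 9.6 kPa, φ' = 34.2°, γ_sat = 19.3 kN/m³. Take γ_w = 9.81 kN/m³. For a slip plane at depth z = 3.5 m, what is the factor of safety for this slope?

With seepage parallel to the slope and the water table at the surface, the effective normal stress on the slip plane uses the buoyant unit weight γ' = γ_sat − γ_w while the driving shear stress uses γ_sat:
FS = [c' + γ' z cos²β tanφ'] / [γ_sat z sinβ cosβ]
γ' = 19.3 − 9.81 = 9.49 kN/m³
Numerator = 9.6 + 9.49·3.5·cos²19.8°·tan34.2° = 9.6 + 9.49·3.5·0.8853·0.6796 = 29.583 kPa
Denominator = 19.3·3.5·sin19.8°·cos19.8° = 19.3·3.5·0.3387·0.9409 = 21.529 kPa
FS = 29.583 / 21.529 = 1.374

FS = 1.37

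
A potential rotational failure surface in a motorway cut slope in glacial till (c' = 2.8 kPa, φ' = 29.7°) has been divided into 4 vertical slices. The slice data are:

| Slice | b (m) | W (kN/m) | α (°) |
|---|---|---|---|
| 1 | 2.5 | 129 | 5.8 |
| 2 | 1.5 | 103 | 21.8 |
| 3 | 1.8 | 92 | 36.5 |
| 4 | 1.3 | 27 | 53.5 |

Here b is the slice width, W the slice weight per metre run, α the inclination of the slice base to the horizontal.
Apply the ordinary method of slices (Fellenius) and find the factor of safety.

Ordinary method of slices: FS = Σ[c'·Δl_i + (W_i cosα_i)·tanφ'] / Σ W_i sinα_i, with Δl_i = b_i / cosα_i.
Slice 1: Δl = 2.5/cos5.8° = 2.513 m; N'_1 = 129·cos5.8° = 128.3; c'Δl = 7.04; W sinα = 13.0
Slice 2: Δl = 1.5/cos21.8° = 1.616 m; N'_2 = 103·cos21.8° = 95.6; c'Δl = 4.52; W sinα = 38.3
Slice 3: Δl = 1.8/cos36.5° = 2.239 m; N'_3 = 92·cos36.5° = 74.0; c'Δl = 6.27; W sinα = 54.7
Slice 4: Δl = 1.3/cos53.5° = 2.186 m; N'_4 = 27·cos53.5° = 16.1; c'Δl = 6.12; W sinα = 21.7
Σc'Δl = 23.9 kN/m; ΣN' = 314.0 kN/m; ΣW sinα = 127.7 kN/m
Resisting = 23.9 + 314.0·tan29.7° = 23.9 + 179.1 = 203.0 kN/m
FS = 203.0 / 127.7 = 1.590

FS = 1.59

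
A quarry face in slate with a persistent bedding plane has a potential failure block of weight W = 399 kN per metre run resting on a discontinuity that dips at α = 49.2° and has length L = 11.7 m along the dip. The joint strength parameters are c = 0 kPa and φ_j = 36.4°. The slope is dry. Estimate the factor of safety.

Resolving the block weight along and normal to the plane and applying the Mohr–Coulomb strength on the joint:
N' = W cosα = 399·cos49.2° = 260.7 kN/m
Driving force T = W sinα = 399·sin49.2° = 302.0 kN/m
Resisting force R = c·L + N'·tanφ_j = 0·11.7 + 260.7·tan36.4° = 0.0 + 192.2 = 192.2 kN/m
FS = R / T = 192.2 / 302.0 = 0.636

FS = 0.64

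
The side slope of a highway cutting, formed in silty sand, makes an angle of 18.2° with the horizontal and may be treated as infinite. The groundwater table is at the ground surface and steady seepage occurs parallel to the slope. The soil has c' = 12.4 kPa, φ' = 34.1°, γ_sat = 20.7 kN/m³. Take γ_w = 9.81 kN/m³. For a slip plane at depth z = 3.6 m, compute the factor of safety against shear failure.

FS = 1.64

With seepage parallel to the slope and the water table at the surface, the effective normal stress on the slip plane uses the buoyant unit weight γ' = γ_sat − γ_w while the driving shear stress uses γ_sat:
FS = [c' + γ' z cos²β tanφ'] / [γ_sat z sinβ cosβ]
γ' = 20.7 − 9.81 = 10.89 kN/m³
Numerator = 12.4 + 10.89·3.6·cos²18.2°·tan34.1° = 12.4 + 10.89·3.6·0.9024·0.6771 = 36.354 kPa
Denominator = 20.7·3.6·sin18.2°·cos18.2° = 20.7·3.6·0.3123·0.9500 = 22.111 kPa
FS = 36.354 / 22.111 = 1.644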